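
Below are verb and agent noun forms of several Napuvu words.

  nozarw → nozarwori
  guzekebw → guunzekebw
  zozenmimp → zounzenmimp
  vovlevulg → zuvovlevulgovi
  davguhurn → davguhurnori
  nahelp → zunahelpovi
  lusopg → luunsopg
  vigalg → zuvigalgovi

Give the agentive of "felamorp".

"felamorp" has second-to-last letter 'r'. The stems whose second-to-last letter is 'r' (nozarw → nozarwori, davguhurn → davguhurnori) add -ori.
The other patterns: stems whose second-to-last letter is 'l' add zu- … -ovi around the stem; stems whose second-to-last letter is 'b', 'm' or 'p' insert -un- after the first vowel.
So felamorp → felamorpori.

felamorpori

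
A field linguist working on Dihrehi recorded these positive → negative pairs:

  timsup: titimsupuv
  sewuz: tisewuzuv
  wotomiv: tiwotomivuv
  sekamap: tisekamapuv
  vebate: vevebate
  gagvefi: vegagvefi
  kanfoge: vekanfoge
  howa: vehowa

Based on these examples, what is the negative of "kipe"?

"kipe" ends in a vowel. The stems ending in a vowel (vebate → vevebate, gagvefi → vegagvefi, kanfoge → vekanfoge) add the prefix ve-.
The other pattern: stems ending in a consonant add ti- … -uv around the stem.
So kipe → vekipe.

vekipe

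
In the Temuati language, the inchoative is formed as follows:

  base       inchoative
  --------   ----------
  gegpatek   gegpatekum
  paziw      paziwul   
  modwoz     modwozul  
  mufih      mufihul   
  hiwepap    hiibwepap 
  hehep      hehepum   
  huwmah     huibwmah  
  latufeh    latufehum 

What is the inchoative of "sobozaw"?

soibbozaw

hiwepap and hehep both end in -p yet inflect differently (hiibwepap, hehepum), so the final letter is not what conditions the rule; the last vowel is.
"sobozaw" has last vowel 'a'. The stems whose last vowel is 'a' (hiwepap → hiibwepap, huwmah → huibwmah) insert -ib- after the first vowel.
So sobozaw → soibbozaw.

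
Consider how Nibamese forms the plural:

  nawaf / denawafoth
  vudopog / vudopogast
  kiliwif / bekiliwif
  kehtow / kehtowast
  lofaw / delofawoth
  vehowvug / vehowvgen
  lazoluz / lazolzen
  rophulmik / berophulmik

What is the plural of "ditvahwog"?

"ditvahwog" has last vowel 'o'. The stems whose last vowel is 'o' (kehtow → kehtowast, vudopog → vudopogast) add -ast.
So ditvahwog → ditvahwogast.

ditvahwogast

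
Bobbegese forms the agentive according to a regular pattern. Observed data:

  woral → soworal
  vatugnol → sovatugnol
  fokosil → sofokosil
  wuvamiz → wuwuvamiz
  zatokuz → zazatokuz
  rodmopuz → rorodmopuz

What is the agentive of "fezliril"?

sofezliril

fokosil and wuvamiz both have last vowel 'i' yet inflect differently (sofokosil, wuwuvamiz), so the last vowel is not what conditions the rule; the final letter is.
"fezliril" ends in -l. The stems ending in -l (woral → soworal, vatugnol → sovatugnol, fokosil → sofokosil) add the prefix so-.
The other pattern: stems ending in -z repeat the first consonant+vowel as a prefix.
So fezliril → sofezliril.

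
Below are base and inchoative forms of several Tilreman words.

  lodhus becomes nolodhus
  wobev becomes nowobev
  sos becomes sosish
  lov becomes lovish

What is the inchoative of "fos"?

fosish

lodhus and sos both end in -s yet inflect differently (nolodhus, sosish), so the final letter is not what conditions the rule; the number of vowels is.
"fos" has 1 vowel. The stems with 1 vowel (sos → sosish, lov → lovish) add -ish.
The other pattern: stems with 2 vowels add the prefix no-.
So fos → fosish.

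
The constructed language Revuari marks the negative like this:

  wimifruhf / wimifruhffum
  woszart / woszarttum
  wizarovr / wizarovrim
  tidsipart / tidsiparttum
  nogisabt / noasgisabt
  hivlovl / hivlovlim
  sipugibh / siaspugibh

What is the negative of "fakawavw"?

fakawavwim

nogisabt and woszart both end in -t yet inflect differently (noasgisabt, woszarttum), so the final letter is not what conditions the rule; the second-to-last letter is.
"fakawavw" has second-to-last letter 'v'. The stems whose second-to-last letter is 'v' (hivlovl → hivlovlim, wizarovr → wizarovrim) add -im.
The other patterns: stems whose second-to-last letter is 'b' insert -as- after the first vowel; stems whose second-to-last letter is 'h' or 'r' double the final consonant and add -um.
So fakawavw → fakawavwim.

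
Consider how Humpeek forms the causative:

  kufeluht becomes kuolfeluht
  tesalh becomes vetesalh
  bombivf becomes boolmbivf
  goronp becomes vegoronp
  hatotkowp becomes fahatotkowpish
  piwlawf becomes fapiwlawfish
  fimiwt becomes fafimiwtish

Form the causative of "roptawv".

"roptawv" has second-to-last letter 'w'. The stems whose second-to-last letter is 'w' (fimiwt → fafimiwtish, hatotkowp → fahatotkowpish, piwlawf → fapiwlawfish) add fa- … -ish around the stem.
So roptawv → faroptawvish.

faroptawvish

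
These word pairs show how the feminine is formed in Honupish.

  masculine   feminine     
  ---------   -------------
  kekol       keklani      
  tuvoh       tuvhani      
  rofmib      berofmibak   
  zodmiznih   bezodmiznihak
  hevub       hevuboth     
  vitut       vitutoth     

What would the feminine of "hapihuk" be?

tuvoh and zodmiznih both end in -h yet inflect differently (tuvhani, bezodmiznihak), so the final letter is not what conditions the rule; the last vowel is.
"hapihuk" has last vowel 'u'. The stems whose last vowel is 'u' (hevub → hevuboth, vitut → vitutoth) add -oth.
The other patterns: stems whose last vowel is 'o' delete the last vowel and add -ani; stems whose last vowel is 'i' add be- … -ak around the stem.
So hapihuk → hapihukoth.

hapihukoth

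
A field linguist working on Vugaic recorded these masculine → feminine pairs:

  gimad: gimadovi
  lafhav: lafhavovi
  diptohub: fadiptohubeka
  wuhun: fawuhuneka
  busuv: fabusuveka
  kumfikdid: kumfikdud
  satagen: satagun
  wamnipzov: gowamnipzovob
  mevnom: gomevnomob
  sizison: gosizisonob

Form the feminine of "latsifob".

lafhav and busuv both end in -v yet inflect differently (lafhavovi, fabusuveka), so the final letter is not what conditions the rule; the last vowel is.
"latsifob" has last vowel 'o'. The stems whose last vowel is 'o' (wamnipzov → gowamnipzovob, mevnom → gomevnomob, sizison → gosizisonob) add go- … -ob around the stem.
So latsifob → golatsifobob.

golatsifobob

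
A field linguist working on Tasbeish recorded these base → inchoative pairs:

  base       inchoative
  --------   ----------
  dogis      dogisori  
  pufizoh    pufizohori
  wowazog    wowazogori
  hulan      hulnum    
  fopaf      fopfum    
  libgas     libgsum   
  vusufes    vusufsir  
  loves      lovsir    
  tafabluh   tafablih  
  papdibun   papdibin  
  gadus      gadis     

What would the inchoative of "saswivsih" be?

saswivsihori

dogis and libgas both end in -s yet inflect differently (dogisori, libgsum), so the final letter is not what conditions the rule; the last vowel is.
"saswivsih" has last vowel 'i'. The one such stem in the data (dogis → dogisori) adds -ori, so the same rule applies.
So saswivsih → saswivsihori.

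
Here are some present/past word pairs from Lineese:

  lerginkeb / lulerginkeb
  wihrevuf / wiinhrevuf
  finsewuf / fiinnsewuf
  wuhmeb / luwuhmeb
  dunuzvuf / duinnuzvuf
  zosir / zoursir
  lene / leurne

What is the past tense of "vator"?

"vator" ends in -r. The one such stem in the data (zosir → zoursir) inserts -ur- after the first vowel (as does lene), so the same rule applies.
The other patterns: stems ending in -b add the prefix lu-; stems ending in -f insert -in- after the first vowel.
So vator → vaurtor.

vaurtor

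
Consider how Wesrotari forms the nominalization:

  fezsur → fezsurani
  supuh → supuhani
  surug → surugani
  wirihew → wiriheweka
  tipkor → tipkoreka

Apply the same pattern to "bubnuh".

fezsur and tipkor both end in -r yet inflect differently (fezsurani, tipkoreka), so the final letter is not what conditions the rule; the last vowel is.
"bubnuh" has last vowel 'u'. The stems whose last vowel is 'u' (fezsur → fezsurani, supuh → supuhani, surug → surugani) add -ani.
The other pattern: stems whose last vowel is 'e' or 'o' add -eka.
So bubnuh → bubnuhani.

bubnuhani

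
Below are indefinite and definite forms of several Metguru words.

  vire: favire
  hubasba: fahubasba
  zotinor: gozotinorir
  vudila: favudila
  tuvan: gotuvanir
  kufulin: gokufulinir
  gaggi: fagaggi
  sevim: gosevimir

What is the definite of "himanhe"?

fahimanhe

tuvan and hubasba both have last vowel 'a' yet inflect differently (gotuvanir, fahubasba), so the last vowel is not what conditions the rule; whether the stem ends in a vowel or a consonant is.
"himanhe" ends in a vowel. The stems ending in a vowel (hubasba → fahubasba, vire → favire, vudila → favudila) add the prefix fa-.
The other pattern: stems ending in a consonant add go- … -ir around the stem.
So himanhe → fahimanhe.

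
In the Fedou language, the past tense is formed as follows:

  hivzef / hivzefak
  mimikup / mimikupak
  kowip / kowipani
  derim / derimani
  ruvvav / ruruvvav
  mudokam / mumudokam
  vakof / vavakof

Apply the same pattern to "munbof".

mumunbof

mimikup and kowip both end in -p yet inflect differently (mimikupak, kowipani), so the final letter is not what conditions the rule; the last vowel is.
"munbof" has last vowel 'o'. The one such stem in the data (vakof → vavakof) repeats the first consonant+vowel as a prefix (as do ruvvav, mudokam), so the same rule applies.
The other patterns: stems whose last vowel is 'e' or 'u' add -ak; stems whose last vowel is 'i' add -ani.
So munbof → mumunbof.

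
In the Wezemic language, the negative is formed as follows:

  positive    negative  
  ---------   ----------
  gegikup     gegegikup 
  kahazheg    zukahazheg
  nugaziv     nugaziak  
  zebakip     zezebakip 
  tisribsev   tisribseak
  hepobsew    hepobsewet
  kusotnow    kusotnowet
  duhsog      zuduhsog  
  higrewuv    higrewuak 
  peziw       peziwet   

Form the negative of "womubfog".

zuwomubfog

peziw and zebakip both have last vowel 'i' yet inflect differently (peziwet, zezebakip), so the last vowel is not what conditions the rule; the final letter is.
"womubfog" ends in -g. The stems ending in -g (kahazheg → zukahazheg, duhsog → zuduhsog) add the prefix zu-.
So womubfog → zuwomubfog.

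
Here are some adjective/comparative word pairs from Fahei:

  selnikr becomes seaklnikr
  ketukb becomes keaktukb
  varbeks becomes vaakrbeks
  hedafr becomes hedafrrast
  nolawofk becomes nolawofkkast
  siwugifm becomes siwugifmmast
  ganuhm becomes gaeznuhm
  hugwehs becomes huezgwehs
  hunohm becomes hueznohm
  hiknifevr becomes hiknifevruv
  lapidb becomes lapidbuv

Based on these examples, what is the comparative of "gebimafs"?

gebimafssast

selnikr and hedafr both end in -r yet inflect differently (seaklnikr, hedafrrast), so the final letter is not what conditions the rule; the second-to-last letter is.
"gebimafs" has second-to-last letter 'f'. The stems whose second-to-last letter is 'f' (hedafr → hedafrrast, nolawofk → nolawofkkast, siwugifm → siwugifmmast) double the final consonant and add -ast.
The other patterns: stems whose second-to-last letter is 'k' insert -ak- after the first vowel; stems whose second-to-last letter is 'h' insert -ez- after the first vowel; stems whose second-to-last letter is 'd' or 'v' add -uv.
So gebimafs → gebimafssast.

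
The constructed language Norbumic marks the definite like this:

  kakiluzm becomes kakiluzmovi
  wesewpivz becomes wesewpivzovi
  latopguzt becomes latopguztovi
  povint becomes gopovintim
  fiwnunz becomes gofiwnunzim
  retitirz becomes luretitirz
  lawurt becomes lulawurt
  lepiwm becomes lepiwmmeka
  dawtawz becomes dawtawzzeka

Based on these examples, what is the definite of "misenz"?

gomisenzim

latopguzt and povint both end in -t yet inflect differently (latopguztovi, gopovintim), so the final letter is not what conditions the rule; the second-to-last letter is.
"misenz" has second-to-last letter 'n'. The stems whose second-to-last letter is 'n' (povint → gopovintim, fiwnunz → gofiwnunzim) add go- … -im around the stem.
The other patterns: stems whose second-to-last letter is 'v' or 'z' add -ovi; stems whose second-to-last letter is 'r' add the prefix lu-; stems whose second-to-last letter is 'w' double the final consonant and add -eka.
So misenz → gomisenzim.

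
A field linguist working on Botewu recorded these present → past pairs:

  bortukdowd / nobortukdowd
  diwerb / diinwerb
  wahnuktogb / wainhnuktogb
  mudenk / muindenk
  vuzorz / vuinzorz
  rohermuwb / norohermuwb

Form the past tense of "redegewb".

noredegewb

rohermuwb and wahnuktogb both end in -b yet inflect differently (norohermuwb, wainhnuktogb), so the final letter is not what conditions the rule; the second-to-last letter is.
"redegewb" has second-to-last letter 'w'. The stems whose second-to-last letter is 'w' (rohermuwb → norohermuwb, bortukdowd → nobortukdowd) add the prefix no-.
The other pattern: stems whose second-to-last letter is 'g', 'n' or 'r' insert -in- after the first vowel.
So redegewb → noredegewb.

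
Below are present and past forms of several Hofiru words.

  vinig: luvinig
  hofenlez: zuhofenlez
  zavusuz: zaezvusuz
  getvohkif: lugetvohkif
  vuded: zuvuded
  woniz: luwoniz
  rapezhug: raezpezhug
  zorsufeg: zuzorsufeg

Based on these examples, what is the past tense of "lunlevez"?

zulunlevez

zorsufeg and vinig both end in -g yet inflect differently (zuzorsufeg, luvinig), so the final letter is not what conditions the rule; the last vowel is.
"lunlevez" has last vowel 'e'. The stems whose last vowel is 'e' (zorsufeg → zuzorsufeg, vuded → zuvuded, hofenlez → zuhofenlez) add the prefix zu-.
The other patterns: stems whose last vowel is 'i' add the prefix lu-; stems whose last vowel is 'u' insert -ez- after the first vowel.
So lunlevez → zulunlevez.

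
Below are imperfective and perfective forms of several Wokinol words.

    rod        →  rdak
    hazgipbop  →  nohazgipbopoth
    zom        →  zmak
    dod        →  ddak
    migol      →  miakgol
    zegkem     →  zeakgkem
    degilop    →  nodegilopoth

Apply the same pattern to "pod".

pdak

zom and zegkem both end in -m yet inflect differently (zmak, zeakgkem), so the final letter is not what conditions the rule; the number of vowels is.
"pod" has 1 vowel. The stems with 1 vowel (dod → ddak, rod → rdak, zom → zmak) delete the last vowel and add -ak.
So pod → pdak.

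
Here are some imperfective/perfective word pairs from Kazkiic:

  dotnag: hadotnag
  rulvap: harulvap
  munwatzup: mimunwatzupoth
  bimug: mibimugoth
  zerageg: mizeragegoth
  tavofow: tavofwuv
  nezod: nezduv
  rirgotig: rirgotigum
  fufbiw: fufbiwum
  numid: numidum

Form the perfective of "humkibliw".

humkibliwum

rulvap and munwatzup both end in -p yet inflect differently (harulvap, mimunwatzupoth), so the final letter is not what conditions the rule; the last vowel is.
"humkibliw" has last vowel 'i'. The stems whose last vowel is 'i' (rirgotig → rirgotigum, fufbiw → fufbiwum, numid → numidum) add -um.
The other patterns: stems whose last vowel is 'a' add the prefix ha-; stems whose last vowel is 'e' or 'u' add mi- … -oth around the stem; stems whose last vowel is 'o' delete the last vowel and add -uv.
So humkibliw → humkibliwum.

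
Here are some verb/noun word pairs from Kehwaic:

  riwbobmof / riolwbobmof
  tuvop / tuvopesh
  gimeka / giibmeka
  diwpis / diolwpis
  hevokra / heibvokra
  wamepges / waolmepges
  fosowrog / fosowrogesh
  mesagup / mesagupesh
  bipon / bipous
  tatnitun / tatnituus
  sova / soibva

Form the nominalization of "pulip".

"pulip" ends in -p. The stems ending in -p (tuvop → tuvopesh, mesagup → mesagupesh) add -esh.
So pulip → pulipesh.

pulipesh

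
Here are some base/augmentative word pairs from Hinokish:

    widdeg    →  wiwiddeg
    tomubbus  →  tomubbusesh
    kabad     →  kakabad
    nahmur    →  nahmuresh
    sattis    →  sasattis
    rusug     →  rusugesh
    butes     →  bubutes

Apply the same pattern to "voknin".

vovoknin

rusug and widdeg both end in -g yet inflect differently (rusugesh, wiwiddeg), so the final letter is not what conditions the rule; the last vowel is.
"voknin" has last vowel 'i'. The one such stem in the data (sattis → sasattis) repeats the first consonant+vowel as a prefix (as do kabad, widdeg), so the same rule applies.
The other pattern: stems whose last vowel is 'u' add -esh.
So voknin → vovoknin.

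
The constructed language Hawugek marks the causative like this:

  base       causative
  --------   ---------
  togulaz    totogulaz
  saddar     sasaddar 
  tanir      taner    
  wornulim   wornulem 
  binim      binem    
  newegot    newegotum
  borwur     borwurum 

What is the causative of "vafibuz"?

vafibuzum

saddar and tanir both end in -r yet inflect differently (sasaddar, taner), so the final letter is not what conditions the rule; the last vowel is.
"vafibuz" has last vowel 'u'. The one such stem in the data (borwur → borwurum) adds -um, so the same rule applies.
The other patterns: stems whose last vowel is 'a' repeat the first consonant+vowel as a prefix; stems whose last vowel is 'i' change the last vowel to 'e'.
So vafibuz → vafibuzum.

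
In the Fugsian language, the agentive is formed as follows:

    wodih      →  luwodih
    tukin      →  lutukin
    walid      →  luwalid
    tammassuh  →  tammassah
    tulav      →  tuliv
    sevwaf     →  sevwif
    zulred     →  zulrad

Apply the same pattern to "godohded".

walid and zulred both end in -d yet inflect differently (luwalid, zulrad), so the final letter is not what conditions the rule; the last vowel is.
"godohded" has last vowel 'e'. The one such stem in the data (zulred → zulrad) changes the last vowel to 'a' (as does tammassuh), so the same rule applies.
So godohded → godohdad.

godohdad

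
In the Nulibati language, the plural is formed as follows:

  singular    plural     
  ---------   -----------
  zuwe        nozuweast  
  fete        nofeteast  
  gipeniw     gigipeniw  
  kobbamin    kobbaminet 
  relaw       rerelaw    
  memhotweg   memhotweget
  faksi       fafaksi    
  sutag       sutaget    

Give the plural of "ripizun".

ripizunet

zuwe and memhotweg both have last vowel 'e' yet inflect differently (nozuweast, memhotweget), so the last vowel is not what conditions the rule; the final letter is.
"ripizun" ends in -n. The one such stem in the data (kobbamin → kobbaminet) adds -et, so the same rule applies.
The other patterns: stems ending in -i or -w repeat the first consonant+vowel as a prefix; stems ending in -e add no- … -ast around the stem.
So ripizun → ripizunet.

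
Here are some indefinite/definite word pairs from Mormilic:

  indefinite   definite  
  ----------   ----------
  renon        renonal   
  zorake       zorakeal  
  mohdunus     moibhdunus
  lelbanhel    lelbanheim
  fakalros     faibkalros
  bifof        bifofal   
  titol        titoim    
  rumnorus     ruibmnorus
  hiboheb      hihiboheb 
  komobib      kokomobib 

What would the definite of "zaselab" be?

zazaselab

hiboheb and lelbanhel both have last vowel 'e' yet inflect differently (hihiboheb, lelbanheim), so the last vowel is not what conditions the rule; the final letter is.
"zaselab" ends in -b. The stems ending in -b (hiboheb → hihiboheb, komobib → kokomobib) repeat the first consonant+vowel as a prefix.
The other patterns: stems ending in -l drop the final letter and add -im; stems ending in -s insert -ib- after the first vowel; stems ending in -e, -f or -n add -al.
So zaselab → zazaselab.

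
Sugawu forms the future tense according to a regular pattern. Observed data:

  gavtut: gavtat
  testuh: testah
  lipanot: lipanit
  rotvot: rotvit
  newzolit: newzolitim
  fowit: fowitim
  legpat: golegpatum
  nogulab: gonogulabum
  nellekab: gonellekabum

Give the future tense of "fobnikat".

gofobnikatum

gavtut and lipanot both end in -t yet inflect differently (gavtat, lipanit), so the final letter is not what conditions the rule; the last vowel is.
"fobnikat" has last vowel 'a'. The stems whose last vowel is 'a' (legpat → golegpatum, nogulab → gonogulabum, nellekab → gonellekabum) add go- … -um around the stem.
The other patterns: stems whose last vowel is 'u' change the last vowel to 'a'; stems whose last vowel is 'o' change the last vowel to 'i'; stems whose last vowel is 'i' add -im.
So fobnikat → gofobnikatum.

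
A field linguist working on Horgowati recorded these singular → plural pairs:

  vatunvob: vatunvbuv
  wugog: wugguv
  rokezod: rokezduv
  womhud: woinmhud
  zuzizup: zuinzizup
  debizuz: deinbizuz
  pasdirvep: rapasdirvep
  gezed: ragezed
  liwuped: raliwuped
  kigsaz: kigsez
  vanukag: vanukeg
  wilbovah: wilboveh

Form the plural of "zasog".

rokezod and womhud both end in -d yet inflect differently (rokezduv, woinmhud), so the final letter is not what conditions the rule; the last vowel is.
"zasog" has last vowel 'o'. The stems whose last vowel is 'o' (vatunvob → vatunvbuv, wugog → wugguv, rokezod → rokezduv) delete the last vowel and add -uv.
The other patterns: stems whose last vowel is 'u' insert -in- after the first vowel; stems whose last vowel is 'e' add the prefix ra-; stems whose last vowel is 'a' change the last vowel to 'e'.
So zasog → zasguv.

zasguv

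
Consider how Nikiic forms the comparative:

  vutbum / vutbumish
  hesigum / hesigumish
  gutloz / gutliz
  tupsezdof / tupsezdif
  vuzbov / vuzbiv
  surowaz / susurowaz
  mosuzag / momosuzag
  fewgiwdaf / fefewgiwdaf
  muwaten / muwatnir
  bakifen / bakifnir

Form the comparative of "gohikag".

gutloz and surowaz both end in -z yet inflect differently (gutliz, susurowaz), so the final letter is not what conditions the rule; the last vowel is.
"gohikag" has last vowel 'a'. The stems whose last vowel is 'a' (surowaz → susurowaz, mosuzag → momosuzag, fewgiwdaf → fefewgiwdaf) repeat the first consonant+vowel as a prefix.
The other patterns: stems whose last vowel is 'u' add -ish; stems whose last vowel is 'o' change the last vowel to 'i'; stems whose last vowel is 'e' delete the last vowel and add -ir.
So gohikag → gogohikag.

gogohikag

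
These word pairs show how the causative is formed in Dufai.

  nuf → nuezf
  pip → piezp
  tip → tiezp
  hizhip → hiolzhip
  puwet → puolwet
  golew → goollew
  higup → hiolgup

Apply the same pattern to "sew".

pip and hizhip both end in -p yet inflect differently (piezp, hiolzhip), so the final letter is not what conditions the rule; the number of vowels is.
"sew" has 1 vowel. The stems with 1 vowel (nuf → nuezf, pip → piezp, tip → tiezp) insert -ez- after the first vowel.
So sew → seezw.

seezw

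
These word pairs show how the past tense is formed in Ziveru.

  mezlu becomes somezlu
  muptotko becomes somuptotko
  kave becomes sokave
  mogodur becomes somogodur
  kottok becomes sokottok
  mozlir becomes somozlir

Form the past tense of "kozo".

sokozo

Every pair shown (mezlu → somezlu, muptotko → somuptotko, kave → sokave, …) follows the same rule: add the prefix so-.
So kozo → sokozo.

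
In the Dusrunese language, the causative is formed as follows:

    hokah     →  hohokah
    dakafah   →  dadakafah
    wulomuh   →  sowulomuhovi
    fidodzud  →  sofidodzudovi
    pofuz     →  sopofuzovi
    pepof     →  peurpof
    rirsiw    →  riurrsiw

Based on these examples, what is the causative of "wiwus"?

sowiwusovi

hokah and wulomuh both end in -h yet inflect differently (hohokah, sowulomuhovi), so the final letter is not what conditions the rule; the last vowel is.
"wiwus" has last vowel 'u'. The stems whose last vowel is 'u' (wulomuh → sowulomuhovi, fidodzud → sofidodzudovi, pofuz → sopofuzovi) add so- … -ovi around the stem.
The other patterns: stems whose last vowel is 'a' repeat the first consonant+vowel as a prefix; stems whose last vowel is 'i' or 'o' insert -ur- after the first vowel.
So wiwus → sowiwusovi.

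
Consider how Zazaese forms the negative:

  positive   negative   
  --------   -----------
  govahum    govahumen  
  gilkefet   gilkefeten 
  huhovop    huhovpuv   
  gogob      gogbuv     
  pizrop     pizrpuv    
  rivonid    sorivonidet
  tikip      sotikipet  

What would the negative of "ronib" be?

huhovop and tikip both end in -p yet inflect differently (huhovpuv, sotikipet), so the final letter is not what conditions the rule; the last vowel is.
"ronib" has last vowel 'i'. The stems whose last vowel is 'i' (rivonid → sorivonidet, tikip → sotikipet) add so- … -et around the stem.
The other patterns: stems whose last vowel is 'e' or 'u' add -en; stems whose last vowel is 'o' delete the last vowel and add -uv.
So ronib → soronibet.

soronibet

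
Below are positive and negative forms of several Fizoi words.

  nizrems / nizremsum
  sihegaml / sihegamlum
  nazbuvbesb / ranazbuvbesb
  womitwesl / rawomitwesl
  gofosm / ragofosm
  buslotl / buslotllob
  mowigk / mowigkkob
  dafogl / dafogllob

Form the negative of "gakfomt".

gakfomtum

sihegaml and womitwesl both end in -l yet inflect differently (sihegamlum, rawomitwesl), so the final letter is not what conditions the rule; the second-to-last letter is.
"gakfomt" has second-to-last letter 'm'. The stems whose second-to-last letter is 'm' (nizrems → nizremsum, sihegaml → sihegamlum) add -um.
So gakfomt → gakfomtum.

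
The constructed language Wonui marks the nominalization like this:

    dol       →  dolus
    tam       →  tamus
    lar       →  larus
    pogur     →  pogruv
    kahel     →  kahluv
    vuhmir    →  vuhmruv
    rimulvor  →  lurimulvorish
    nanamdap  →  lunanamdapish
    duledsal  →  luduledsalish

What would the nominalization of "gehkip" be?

gehkpuv

"gehkip" has 2 vowels. The stems with 2 vowels (pogur → pogruv, kahel → kahluv, vuhmir → vuhmruv) delete the last vowel and add -uv.
The other patterns: stems with 1 vowel add -us; stems with 3 vowels add lu- … -ish around the stem.
So gehkip → gehkpuv.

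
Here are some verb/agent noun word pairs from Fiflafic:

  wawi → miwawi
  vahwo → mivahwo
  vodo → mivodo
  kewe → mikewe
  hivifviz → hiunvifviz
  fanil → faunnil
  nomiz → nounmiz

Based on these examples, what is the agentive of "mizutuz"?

"mizutuz" ends in a consonant. The stems ending in a consonant (hivifviz → hiunvifviz, fanil → faunnil, nomiz → nounmiz) insert -un- after the first vowel.
The other pattern: stems ending in a vowel add the prefix mi-.
So mizutuz → miunzutuz.

miunzutuz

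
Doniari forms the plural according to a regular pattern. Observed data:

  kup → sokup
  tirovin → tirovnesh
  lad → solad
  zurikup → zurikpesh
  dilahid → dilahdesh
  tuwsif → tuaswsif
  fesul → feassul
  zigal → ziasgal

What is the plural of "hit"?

"hit" has 1 vowel. The stems with 1 vowel (lad → solad, kup → sokup) add the prefix so-.
The other patterns: stems with 2 vowels insert -as- after the first vowel; stems with 3 vowels delete the last vowel and add -esh.
So hit → sohit.

sohit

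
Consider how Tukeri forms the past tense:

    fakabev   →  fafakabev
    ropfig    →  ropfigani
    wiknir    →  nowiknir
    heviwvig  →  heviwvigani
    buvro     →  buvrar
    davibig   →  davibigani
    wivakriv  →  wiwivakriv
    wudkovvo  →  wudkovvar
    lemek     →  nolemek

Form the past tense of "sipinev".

sisipinev

heviwvig and wivakriv both have last vowel 'i' yet inflect differently (heviwvigani, wiwivakriv), so the last vowel is not what conditions the rule; the final letter is.
"sipinev" ends in -v. The stems ending in -v (wivakriv → wiwivakriv, fakabev → fafakabev) repeat the first consonant+vowel as a prefix.
The other patterns: stems ending in -g add -ani; stems ending in -o drop the final letter and add -ar; stems ending in -k or -r add the prefix no-.
So sipinev → sisipinev.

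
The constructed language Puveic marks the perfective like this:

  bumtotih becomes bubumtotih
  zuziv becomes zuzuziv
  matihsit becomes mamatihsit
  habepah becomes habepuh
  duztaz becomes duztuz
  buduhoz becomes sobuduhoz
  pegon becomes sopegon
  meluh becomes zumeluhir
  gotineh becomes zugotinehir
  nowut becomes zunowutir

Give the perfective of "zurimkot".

"zurimkot" has last vowel 'o'. The stems whose last vowel is 'o' (buduhoz → sobuduhoz, pegon → sopegon) add the prefix so-.
So zurimkot → sozurimkot.

sozurimkot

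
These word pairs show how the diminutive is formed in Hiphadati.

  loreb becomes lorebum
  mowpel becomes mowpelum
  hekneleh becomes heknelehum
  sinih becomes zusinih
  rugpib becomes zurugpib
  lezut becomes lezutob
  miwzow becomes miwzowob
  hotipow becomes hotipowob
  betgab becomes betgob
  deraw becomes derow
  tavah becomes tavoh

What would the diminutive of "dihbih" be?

hekneleh and sinih both end in -h yet inflect differently (heknelehum, zusinih), so the final letter is not what conditions the rule; the last vowel is.
"dihbih" has last vowel 'i'. The stems whose last vowel is 'i' (sinih → zusinih, rugpib → zurugpib) add the prefix zu-.
The other patterns: stems whose last vowel is 'e' add -um; stems whose last vowel is 'o' or 'u' add -ob; stems whose last vowel is 'a' change the last vowel to 'o'.
So dihbih → zudihbih.

zudihbih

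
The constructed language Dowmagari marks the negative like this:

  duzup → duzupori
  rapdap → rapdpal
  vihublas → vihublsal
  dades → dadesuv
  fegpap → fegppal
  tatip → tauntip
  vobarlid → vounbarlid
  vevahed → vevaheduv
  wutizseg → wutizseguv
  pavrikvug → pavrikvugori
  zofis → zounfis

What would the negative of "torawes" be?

"torawes" has last vowel 'e'. The stems whose last vowel is 'e' (vevahed → vevaheduv, dades → dadesuv, wutizseg → wutizseguv) add -uv.
The other patterns: stems whose last vowel is 'a' delete the last vowel and add -al; stems whose last vowel is 'i' insert -un- after the first vowel; stems whose last vowel is 'u' add -ori.
So torawes → torawesuv.

torawesuv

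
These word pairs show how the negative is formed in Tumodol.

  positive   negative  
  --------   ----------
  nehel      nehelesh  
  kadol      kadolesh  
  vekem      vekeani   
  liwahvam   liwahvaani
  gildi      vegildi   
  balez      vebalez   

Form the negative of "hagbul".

"hagbul" ends in -l. The stems ending in -l (nehel → nehelesh, kadol → kadolesh) add -esh.
So hagbul → hagbulesh.

hagbulesh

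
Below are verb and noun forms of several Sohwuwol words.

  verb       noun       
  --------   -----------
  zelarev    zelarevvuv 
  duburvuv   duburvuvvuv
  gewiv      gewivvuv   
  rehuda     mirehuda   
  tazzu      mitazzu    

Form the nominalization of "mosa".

mimosa

"mosa" ends in a vowel. The stems ending in a vowel (rehuda → mirehuda, tazzu → mitazzu) add the prefix mi-.
The other pattern: stems ending in a consonant double the final consonant and add -uv.
So mosa → mimosa.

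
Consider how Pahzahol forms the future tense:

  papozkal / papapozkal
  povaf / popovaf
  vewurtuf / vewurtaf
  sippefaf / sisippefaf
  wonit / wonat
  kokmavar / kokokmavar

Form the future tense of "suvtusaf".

"suvtusaf" has last vowel 'a'. The stems whose last vowel is 'a' (povaf → popovaf, kokmavar → kokokmavar, papozkal → papapozkal) repeat the first consonant+vowel as a prefix.
The other pattern: stems whose last vowel is 'i' or 'u' change the last vowel to 'a'.
So suvtusaf → susuvtusaf.

susuvtusaf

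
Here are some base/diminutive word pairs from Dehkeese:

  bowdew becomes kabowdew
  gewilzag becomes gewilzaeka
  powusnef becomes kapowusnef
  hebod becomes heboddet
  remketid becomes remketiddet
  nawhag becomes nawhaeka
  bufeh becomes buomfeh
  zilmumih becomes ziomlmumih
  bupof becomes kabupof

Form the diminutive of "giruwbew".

kagiruwbew

zilmumih and remketid both have last vowel 'i' yet inflect differently (ziomlmumih, remketiddet), so the last vowel is not what conditions the rule; the final letter is.
"giruwbew" ends in -w. The one such stem in the data (bowdew → kabowdew) adds the prefix ka-, so the same rule applies.
The other patterns: stems ending in -h insert -om- after the first vowel; stems ending in -g drop the final letter and add -eka; stems ending in -d double the final consonant and add -et.
So giruwbew → kagiruwbew.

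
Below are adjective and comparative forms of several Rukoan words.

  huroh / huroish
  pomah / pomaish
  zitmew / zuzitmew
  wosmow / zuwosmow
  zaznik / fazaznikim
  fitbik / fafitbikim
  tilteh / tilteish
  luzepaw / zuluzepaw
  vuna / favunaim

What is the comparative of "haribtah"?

wosmow and huroh both have last vowel 'o' yet inflect differently (zuwosmow, huroish), so the last vowel is not what conditions the rule; the final letter is.
"haribtah" ends in -h. The stems ending in -h (huroh → huroish, pomah → pomaish, tilteh → tilteish) drop the final letter and add -ish.
The other patterns: stems ending in -w add the prefix zu-; stems ending in -a or -k add fa- … -im around the stem.
So haribtah → haribtaish.

haribtaish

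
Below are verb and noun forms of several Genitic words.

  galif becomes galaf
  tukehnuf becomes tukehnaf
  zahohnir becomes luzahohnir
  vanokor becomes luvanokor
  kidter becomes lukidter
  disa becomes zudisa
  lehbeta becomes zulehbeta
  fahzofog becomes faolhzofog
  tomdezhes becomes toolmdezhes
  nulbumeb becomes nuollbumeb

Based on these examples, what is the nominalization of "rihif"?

galif and zahohnir both have last vowel 'i' yet inflect differently (galaf, luzahohnir), so the last vowel is not what conditions the rule; the final letter is.
"rihif" ends in -f. The stems ending in -f (galif → galaf, tukehnuf → tukehnaf) change the last vowel to 'a'.
The other patterns: stems ending in -r add the prefix lu-; stems ending in -a add the prefix zu-; stems ending in -b, -g or -s insert -ol- after the first vowel.
So rihif → rihaf.

rihaf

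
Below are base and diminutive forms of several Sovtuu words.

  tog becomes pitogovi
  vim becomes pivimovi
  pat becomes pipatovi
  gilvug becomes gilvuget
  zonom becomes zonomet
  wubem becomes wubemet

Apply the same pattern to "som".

tog and gilvug both end in -g yet inflect differently (pitogovi, gilvuget), so the final letter is not what conditions the rule; the number of vowels is.
"som" has 1 vowel. The stems with 1 vowel (tog → pitogovi, vim → pivimovi, pat → pipatovi) add pi- … -ovi around the stem.
The other pattern: stems with 2 vowels add -et.
So som → pisomovi.

pisomovi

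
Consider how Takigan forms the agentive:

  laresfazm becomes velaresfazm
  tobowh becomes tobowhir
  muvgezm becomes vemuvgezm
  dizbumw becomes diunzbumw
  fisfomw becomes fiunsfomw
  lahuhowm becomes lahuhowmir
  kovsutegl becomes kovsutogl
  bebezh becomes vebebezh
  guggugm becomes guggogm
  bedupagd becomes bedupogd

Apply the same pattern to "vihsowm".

vihsowmir

guggugm and lahuhowm both end in -m yet inflect differently (guggogm, lahuhowmir), so the final letter is not what conditions the rule; the second-to-last letter is.
"vihsowm" has second-to-last letter 'w'. The stems whose second-to-last letter is 'w' (lahuhowm → lahuhowmir, tobowh → tobowhir) add -ir.
The other patterns: stems whose second-to-last letter is 'g' change the last vowel to 'o'; stems whose second-to-last letter is 'z' add the prefix ve-; stems whose second-to-last letter is 'm' insert -un- after the first vowel.
So vihsowm → vihsowmir.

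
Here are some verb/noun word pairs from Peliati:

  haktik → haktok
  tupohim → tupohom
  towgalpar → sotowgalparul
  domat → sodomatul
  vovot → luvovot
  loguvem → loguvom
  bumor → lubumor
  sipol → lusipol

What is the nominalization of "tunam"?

sotunamul

bumor and towgalpar both end in -r yet inflect differently (lubumor, sotowgalparul), so the final letter is not what conditions the rule; the last vowel is.
"tunam" has last vowel 'a'. The stems whose last vowel is 'a' (towgalpar → sotowgalparul, domat → sodomatul) add so- … -ul around the stem.
So tunam → sotunamul.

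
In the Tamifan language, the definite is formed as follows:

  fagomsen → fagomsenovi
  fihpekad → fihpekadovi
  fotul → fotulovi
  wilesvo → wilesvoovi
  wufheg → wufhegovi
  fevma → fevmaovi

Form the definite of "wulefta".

wuleftaovi

Every pair shown (fagomsen → fagomsenovi, fihpekad → fihpekadovi, fotul → fotulovi, …) follows the same rule: add -ovi.
So wulefta → wuleftaovi.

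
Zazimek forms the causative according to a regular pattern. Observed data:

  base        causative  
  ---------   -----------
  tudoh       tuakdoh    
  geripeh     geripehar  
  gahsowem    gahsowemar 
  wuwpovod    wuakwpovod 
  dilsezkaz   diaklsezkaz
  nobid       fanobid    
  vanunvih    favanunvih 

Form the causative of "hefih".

geripeh and vanunvih both end in -h yet inflect differently (geripehar, favanunvih), so the final letter is not what conditions the rule; the last vowel is.
"hefih" has last vowel 'i'. The stems whose last vowel is 'i' (vanunvih → favanunvih, nobid → fanobid) add the prefix fa-.
The other patterns: stems whose last vowel is 'e' add -ar; stems whose last vowel is 'a' or 'o' insert -ak- after the first vowel.
So hefih → fahefih.

fahefih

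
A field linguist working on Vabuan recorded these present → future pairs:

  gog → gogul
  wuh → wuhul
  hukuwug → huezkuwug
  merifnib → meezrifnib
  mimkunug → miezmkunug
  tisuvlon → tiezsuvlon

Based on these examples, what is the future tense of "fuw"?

fuwul

gog and mimkunug both end in -g yet inflect differently (gogul, miezmkunug), so the final letter is not what conditions the rule; the number of vowels is.
"fuw" has 1 vowel. The stems with 1 vowel (gog → gogul, wuh → wuhul) add -ul.
So fuw → fuwul.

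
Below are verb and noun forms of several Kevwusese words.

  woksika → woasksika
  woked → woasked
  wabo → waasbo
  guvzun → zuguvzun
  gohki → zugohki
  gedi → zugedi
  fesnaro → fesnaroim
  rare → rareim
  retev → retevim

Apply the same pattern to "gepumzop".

wabo and fesnaro both end in -o yet inflect differently (waasbo, fesnaroim), so the final letter is not what conditions the rule; the first letter is.
"gepumzop" begins with g-. The stems beginning with g- (guvzun → zuguvzun, gohki → zugohki, gedi → zugedi) add the prefix zu-.
The other patterns: stems beginning with w- insert -as- after the first vowel; stems beginning with f- or r- add -im.
So gepumzop → zugepumzop.

zugepumzop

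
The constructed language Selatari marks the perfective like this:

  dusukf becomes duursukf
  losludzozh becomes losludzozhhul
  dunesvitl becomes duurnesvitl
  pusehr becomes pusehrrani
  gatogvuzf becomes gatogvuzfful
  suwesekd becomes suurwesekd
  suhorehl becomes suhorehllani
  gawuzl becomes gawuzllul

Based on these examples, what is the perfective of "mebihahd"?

mebihahddani

gawuzl and suhorehl both end in -l yet inflect differently (gawuzllul, suhorehllani), so the final letter is not what conditions the rule; the second-to-last letter is.
"mebihahd" has second-to-last letter 'h'. The stems whose second-to-last letter is 'h' (pusehr → pusehrrani, suhorehl → suhorehllani) double the final consonant and add -ani.
So mebihahd → mebihahddani.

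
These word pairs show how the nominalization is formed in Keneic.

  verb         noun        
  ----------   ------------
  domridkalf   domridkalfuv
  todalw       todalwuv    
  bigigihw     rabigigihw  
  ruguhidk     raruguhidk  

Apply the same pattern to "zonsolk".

todalw and bigigihw both end in -w yet inflect differently (todalwuv, rabigigihw), so the final letter is not what conditions the rule; the second-to-last letter is.
"zonsolk" has second-to-last letter 'l'. The stems whose second-to-last letter is 'l' (domridkalf → domridkalfuv, todalw → todalwuv) add -uv.
The other pattern: stems whose second-to-last letter is 'd' or 'h' add the prefix ra-.
So zonsolk → zonsolkuv.

zonsolkuv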